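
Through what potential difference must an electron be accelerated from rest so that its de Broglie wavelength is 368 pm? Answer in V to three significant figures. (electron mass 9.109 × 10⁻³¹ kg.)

p = h/λ = 6.626 × 10⁻³⁴ / 3.680 × 10⁻¹⁰ = 1.801 × 10⁻²⁴ kg·m/s.
KE = p²/(2m) = 1.780 × 10⁻¹⁸ J.
V = KE/e = 1.780 × 10⁻¹⁸ / (1.602 × 10⁻¹⁹) = 11.1 V.

V = 11.1 V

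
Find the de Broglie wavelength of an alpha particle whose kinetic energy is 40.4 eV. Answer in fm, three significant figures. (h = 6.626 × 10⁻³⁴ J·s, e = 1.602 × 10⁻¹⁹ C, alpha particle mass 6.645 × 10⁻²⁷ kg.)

λ = 2260 fm

KE = 40.4 eV = 6.472 × 10⁻¹⁸ J.
p = √(2mKE) = √(2 × 6.645 × 10⁻²⁷ × 6.472 × 10⁻¹⁸) = 2.933 × 10⁻²² kg·m/s.
λ = h/p = 6.626 × 10⁻³⁴ / 2.933 × 10⁻²² = 2.26 × 10⁻¹² m = 2260 fm.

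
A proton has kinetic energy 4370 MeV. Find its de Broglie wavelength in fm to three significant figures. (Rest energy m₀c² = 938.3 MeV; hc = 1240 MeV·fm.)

Total energy E = KE + m₀c² = 4370 + 938.3 = 5308.3 MeV.
(pc)² = E² − (m₀c²)² = (5308.3)² − (938.3)² = 2.730 × 10⁷ MeV², so pc = 5225 MeV.
λ = hc/(pc) = 1240 MeV·fm / 5225 MeV = 0.237 fm.

λ = 0.237 fm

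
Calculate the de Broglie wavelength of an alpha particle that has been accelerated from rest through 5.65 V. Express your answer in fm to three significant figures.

KE = 2eV = 2 × 1.602 × 10⁻¹⁹ × 5.650 = 1.810 × 10⁻¹⁸ J.
p = √(2mKE) = √(2 × 6.645 × 10⁻²⁷ × 1.810 × 10⁻¹⁸) = 1.551 × 10⁻²² kg·m/s.
λ = h/p = 6.626 × 10⁻³⁴ / 1.551 × 10⁻²² = 4.27 × 10⁻¹² m = 4270 fm.

λ = 4270 fm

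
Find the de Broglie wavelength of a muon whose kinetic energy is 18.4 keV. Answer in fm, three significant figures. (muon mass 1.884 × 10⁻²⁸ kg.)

KE = 18.4 keV = 2.948 × 10⁻¹⁵ J.
p = √(2mKE) = √(2 × 1.884 × 10⁻²⁸ × 2.948 × 10⁻¹⁵) = 1.054 × 10⁻²¹ kg·m/s.
λ = h/p = 6.626 × 10⁻³⁴ / 1.054 × 10⁻²¹ = 6.29 × 10⁻¹³ m = 629 fm.

λ = 629 fm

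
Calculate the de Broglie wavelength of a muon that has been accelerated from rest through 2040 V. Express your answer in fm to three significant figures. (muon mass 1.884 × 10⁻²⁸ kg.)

λ = 1890 fm

KE = eV = 1.602 × 10⁻¹⁹ × 2040 = 3.268 × 10⁻¹⁶ J.
p = √(2mKE) = √(2 × 1.884 × 10⁻²⁸ × 3.268 × 10⁻¹⁶) = 3.509 × 10⁻²² kg·m/s.
λ = h/p = 6.626 × 10⁻³⁴ / 3.509 × 10⁻²² = 1.89 × 10⁻¹² m = 1890 fm.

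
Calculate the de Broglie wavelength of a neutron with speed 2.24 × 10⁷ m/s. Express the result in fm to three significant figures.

λ = 17.7 fm

p = mv = 1.675 × 10⁻²⁷ × 2.24 × 10⁷ = 3.752 × 10⁻²⁰ kg·m/s.
λ = h/p = 6.626 × 10⁻³⁴ / 3.752 × 10⁻²⁰ = 1.77 × 10⁻¹⁴ m = 17.7 fm.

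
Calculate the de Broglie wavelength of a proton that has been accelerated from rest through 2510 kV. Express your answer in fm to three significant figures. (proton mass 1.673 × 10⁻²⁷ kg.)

KE = eV = 1.602 × 10⁻¹⁹ × 2.510 × 10⁶ = 4.021 × 10⁻¹³ J.
p = √(2mKE) = √(2 × 1.673 × 10⁻²⁷ × 4.021 × 10⁻¹³) = 3.668 × 10⁻²⁰ kg·m/s.
λ = h/p = 6.626 × 10⁻³⁴ / 3.668 × 10⁻²⁰ = 1.81 × 10⁻¹⁴ m = 18.1 fm.

λ = 18.1 fm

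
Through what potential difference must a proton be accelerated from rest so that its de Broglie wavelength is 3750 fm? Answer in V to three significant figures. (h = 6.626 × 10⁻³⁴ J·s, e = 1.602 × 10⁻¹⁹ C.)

V = 58.2 V

p = h/λ = 6.626 × 10⁻³⁴ / 3.750 × 10⁻¹² = 1.767 × 10⁻²² kg·m/s.
KE = p²/(2m) = 9.331 × 10⁻¹⁸ J.
V = KE/e = 9.331 × 10⁻¹⁸ / (1.602 × 10⁻¹⁹) = 58.2 V.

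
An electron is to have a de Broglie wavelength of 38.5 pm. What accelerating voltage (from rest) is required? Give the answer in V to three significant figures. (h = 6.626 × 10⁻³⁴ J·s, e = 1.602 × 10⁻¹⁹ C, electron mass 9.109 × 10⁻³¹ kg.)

V = 1010 V

p = h/λ = 6.626 × 10⁻³⁴ / 3.850 × 10⁻¹¹ = 1.721 × 10⁻²³ kg·m/s.
KE = p²/(2m) = 1.626 × 10⁻¹⁶ J.
V = KE/e = 1.626 × 10⁻¹⁶ / (1.602 × 10⁻¹⁹) = 1010 V.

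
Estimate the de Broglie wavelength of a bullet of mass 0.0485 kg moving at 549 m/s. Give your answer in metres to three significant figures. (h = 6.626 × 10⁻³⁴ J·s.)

p = mv = 0.0485 × 549 = 2.663 × 10¹ kg·m/s.
λ = h/p = 6.626 × 10⁻³⁴ / 2.663 × 10¹ = 2.49 × 10⁻³⁵ m.

λ = 2.49 × 10⁻³⁵ m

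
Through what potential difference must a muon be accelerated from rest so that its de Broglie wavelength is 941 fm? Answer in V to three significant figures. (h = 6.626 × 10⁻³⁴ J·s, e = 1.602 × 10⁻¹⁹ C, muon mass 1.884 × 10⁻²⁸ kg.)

V = 8210 V

p = h/λ = 6.626 × 10⁻³⁴ / 9.410 × 10⁻¹³ = 7.041 × 10⁻²² kg·m/s.
KE = p²/(2m) = 1.316 × 10⁻¹⁵ J.
V = KE/e = 1.316 × 10⁻¹⁵ / (1.602 × 10⁻¹⁹) = 8210 V.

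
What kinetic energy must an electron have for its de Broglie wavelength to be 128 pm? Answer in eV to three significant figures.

p = h/λ = 6.626 × 10⁻³⁴ / 1.280 × 10⁻¹⁰ = 5.177 × 10⁻²⁴ kg·m/s.
KE = p²/(2m) = (5.177 × 10⁻²⁴)² / (2 × 9.109 × 10⁻³¹) = 1.471 × 10⁻¹⁷ J = 91.8 eV.

KE = 91.8 eV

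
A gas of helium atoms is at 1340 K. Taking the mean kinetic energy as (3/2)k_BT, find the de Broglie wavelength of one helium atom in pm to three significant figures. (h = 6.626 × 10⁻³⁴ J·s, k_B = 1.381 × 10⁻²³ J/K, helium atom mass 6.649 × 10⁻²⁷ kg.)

KE = (3/2)k_BT = 1.5 × 1.381 × 10⁻²³ × 1340 = 2.776 × 10⁻²⁰ J.
p = √(2mKE) = √(2 × 6.649 × 10⁻²⁷ × 2.776 × 10⁻²⁰) = 1.921 × 10⁻²³ kg·m/s.
λ = h/p = 3.45 × 10⁻¹¹ m = 34.5 pm.

λ = 34.5 pm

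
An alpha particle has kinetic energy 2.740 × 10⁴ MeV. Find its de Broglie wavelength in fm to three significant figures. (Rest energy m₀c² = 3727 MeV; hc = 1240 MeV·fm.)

λ = 0.0401 fm

Total energy E = KE + m₀c² = 2.740 × 10⁴ + 3727 = 31127 MeV.
(pc)² = E² − (m₀c²)² = (31127)² − (3727)² = 9.550 × 10⁸ MeV², so pc = 3.090 × 10⁴ MeV.
λ = hc/(pc) = 1240 MeV·fm / 3.090 × 10⁴ MeV = 0.0401 fm.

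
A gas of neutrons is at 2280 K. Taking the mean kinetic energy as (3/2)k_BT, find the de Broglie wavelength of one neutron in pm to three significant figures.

KE = (3/2)k_BT = 1.5 × 1.381 × 10⁻²³ × 2280 = 4.723 × 10⁻²⁰ J.
p = √(2mKE) = √(2 × 1.675 × 10⁻²⁷ × 4.723 × 10⁻²⁰) = 1.258 × 10⁻²³ kg·m/s.
λ = h/p = 5.27 × 10⁻¹¹ m = 52.7 pm.

λ = 52.7 pm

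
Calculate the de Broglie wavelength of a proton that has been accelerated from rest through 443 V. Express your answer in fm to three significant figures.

KE = eV = 1.602 × 10⁻¹⁹ × 443.0 = 7.097 × 10⁻¹⁷ J.
p = √(2mKE) = √(2 × 1.673 × 10⁻²⁷ × 7.097 × 10⁻¹⁷) = 4.873 × 10⁻²² kg·m/s.
λ = h/p = 6.626 × 10⁻³⁴ / 4.873 × 10⁻²² = 1.36 × 10⁻¹² m = 1360 fm.

λ = 1360 fm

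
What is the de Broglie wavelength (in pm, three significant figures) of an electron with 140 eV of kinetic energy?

KE = 140 eV = 2.243 × 10⁻¹⁷ J.
p = √(2mKE) = √(2 × 9.109 × 10⁻³¹ × 2.243 × 10⁻¹⁷) = 6.392 × 10⁻²⁴ kg·m/s.
λ = h/p = 6.626 × 10⁻³⁴ / 6.392 × 10⁻²⁴ = 1.04 × 10⁻¹⁰ m = 104 pm.

λ = 104 pm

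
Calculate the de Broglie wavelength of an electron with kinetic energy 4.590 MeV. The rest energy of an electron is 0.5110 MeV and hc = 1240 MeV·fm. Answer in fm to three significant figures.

Total energy E = KE + m₀c² = 4.590 + 0.5110 = 5.1010 MeV.
(pc)² = E² − (m₀c²)² = (5.1010)² − (0.5110)² = 25.76 MeV², so pc = 5.075 MeV.
λ = hc/(pc) = 1240 MeV·fm / 5.075 MeV = 244 fm.

λ = 244 fm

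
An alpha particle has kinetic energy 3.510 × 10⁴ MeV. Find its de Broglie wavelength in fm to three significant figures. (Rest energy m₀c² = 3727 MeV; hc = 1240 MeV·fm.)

Total energy E = KE + m₀c² = 3.510 × 10⁴ + 3727 = 38827 MeV.
(pc)² = E² − (m₀c²)² = (38827)² − (3727)² = 1.494 × 10⁹ MeV², so pc = 3.865 × 10⁴ MeV.
λ = hc/(pc) = 1240 MeV·fm / 3.865 × 10⁴ MeV = 0.0321 fm.

λ = 0.0321 fm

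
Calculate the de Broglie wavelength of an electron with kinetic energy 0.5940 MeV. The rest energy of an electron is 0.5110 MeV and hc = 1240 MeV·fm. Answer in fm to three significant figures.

Total energy E = KE + m₀c² = 0.5940 + 0.5110 = 1.1050 MeV.
(pc)² = E² − (m₀c²)² = (1.1050)² − (0.5110)² = 0.9599 MeV², so pc = 0.9797 MeV.
λ = hc/(pc) = 1240 MeV·fm / 0.9797 MeV = 1270 fm.

λ = 1270 fm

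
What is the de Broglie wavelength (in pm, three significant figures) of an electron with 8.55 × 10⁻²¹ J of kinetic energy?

λ = 5310 pm

p = √(2mKE) = √(2 × 9.109 × 10⁻³¹ × 8.550 × 10⁻²¹) = 1.248 × 10⁻²⁵ kg·m/s.
λ = h/p = 6.626 × 10⁻³⁴ / 1.248 × 10⁻²⁵ = 5.31 × 10⁻⁹ m = 5310 pm.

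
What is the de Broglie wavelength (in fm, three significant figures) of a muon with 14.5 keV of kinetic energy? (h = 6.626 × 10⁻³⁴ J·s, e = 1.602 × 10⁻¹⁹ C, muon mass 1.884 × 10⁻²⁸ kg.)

KE = 14.5 keV = 2.323 × 10⁻¹⁵ J.
p = √(2mKE) = √(2 × 1.884 × 10⁻²⁸ × 2.323 × 10⁻¹⁵) = 9.356 × 10⁻²² kg·m/s.
λ = h/p = 6.626 × 10⁻³⁴ / 9.356 × 10⁻²² = 7.08 × 10⁻¹³ m = 708 fm.

λ = 708 fm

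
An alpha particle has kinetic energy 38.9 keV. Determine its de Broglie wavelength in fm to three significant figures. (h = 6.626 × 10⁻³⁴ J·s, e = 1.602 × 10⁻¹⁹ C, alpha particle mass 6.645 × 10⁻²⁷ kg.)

KE = 38.9 keV = 6.232 × 10⁻¹⁵ J.
p = √(2mKE) = √(2 × 6.645 × 10⁻²⁷ × 6.232 × 10⁻¹⁵) = 9.101 × 10⁻²¹ kg·m/s.
λ = h/p = 6.626 × 10⁻³⁴ / 9.101 × 10⁻²¹ = 7.28 × 10⁻¹⁴ m = 72.8 fm.

λ = 72.8 fm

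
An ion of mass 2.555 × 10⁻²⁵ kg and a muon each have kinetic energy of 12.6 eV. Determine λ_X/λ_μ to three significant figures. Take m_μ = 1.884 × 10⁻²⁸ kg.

At fixed KE, p = √(2mKE) so λ = h/p ∝ 1/√m.
λ_X/λ_μ = √(m_μ/m_X) = √(1.884 × 10⁻²⁸/2.555 × 10⁻²⁵) = √(7.374 × 10⁻⁴) = 0.0272.

λ_X/λ_μ = 0.0272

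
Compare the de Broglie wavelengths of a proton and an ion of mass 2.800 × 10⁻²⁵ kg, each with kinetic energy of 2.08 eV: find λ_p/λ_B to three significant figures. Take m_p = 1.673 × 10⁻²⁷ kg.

At fixed KE, p = √(2mKE) so λ = h/p ∝ 1/√m.
λ_p/λ_B = √(m_B/m_p) = √(2.800 × 10⁻²⁵/1.673 × 10⁻²⁷) = √(167.4) = 12.9.

λ_p/λ_B = 12.9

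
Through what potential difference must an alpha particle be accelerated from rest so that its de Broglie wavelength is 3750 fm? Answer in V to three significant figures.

V = 7.33 V

p = h/λ = 6.626 × 10⁻³⁴ / 3.750 × 10⁻¹² = 1.767 × 10⁻²² kg·m/s.
KE = p²/(2m) = 2.349 × 10⁻¹⁸ J.
V = KE/2e = 2.349 × 10⁻¹⁸ / (2 × 1.602 × 10⁻¹⁹) = 7.33 V.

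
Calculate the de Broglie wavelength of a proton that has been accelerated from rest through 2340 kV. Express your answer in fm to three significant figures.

λ = 18.7 fm

KE = eV = 1.602 × 10⁻¹⁹ × 2.340 × 10⁶ = 3.749 × 10⁻¹³ J.
p = √(2mKE) = √(2 × 1.673 × 10⁻²⁷ × 3.749 × 10⁻¹³) = 3.542 × 10⁻²⁰ kg·m/s.
λ = h/p = 6.626 × 10⁻³⁴ / 3.542 × 10⁻²⁰ = 1.87 × 10⁻¹⁴ m = 18.7 fm.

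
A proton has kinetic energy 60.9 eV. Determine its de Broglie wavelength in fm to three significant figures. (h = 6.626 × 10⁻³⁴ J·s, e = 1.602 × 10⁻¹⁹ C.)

λ = 3670 fm

KE = 60.9 eV = 9.756 × 10⁻¹⁸ J.
p = √(2mKE) = √(2 × 1.673 × 10⁻²⁷ × 9.756 × 10⁻¹⁸) = 1.807 × 10⁻²² kg·m/s.
λ = h/p = 6.626 × 10⁻³⁴ / 1.807 × 10⁻²² = 3.67 × 10⁻¹² m = 3670 fm.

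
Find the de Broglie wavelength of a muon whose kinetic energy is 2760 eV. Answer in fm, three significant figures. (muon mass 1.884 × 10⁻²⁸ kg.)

KE = 2760 eV = 4.422 × 10⁻¹⁶ J.
p = √(2mKE) = √(2 × 1.884 × 10⁻²⁸ × 4.422 × 10⁻¹⁶) = 4.082 × 10⁻²² kg·m/s.
λ = h/p = 6.626 × 10⁻³⁴ / 4.082 × 10⁻²² = 1.62 × 10⁻¹² m = 1620 fm.

λ = 1620 fm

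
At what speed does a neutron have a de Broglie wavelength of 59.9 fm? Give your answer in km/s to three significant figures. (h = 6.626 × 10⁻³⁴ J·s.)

v = 6600 km/s

p = h/λ = 6.626 × 10⁻³⁴ / 5.990 × 10⁻¹⁴ = 1.106 × 10⁻²⁰ kg·m/s.
v = p/m = 1.106 × 10⁻²⁰ / 1.675 × 10⁻²⁷ = 6.60 × 10⁶ m/s = 6600 km/s.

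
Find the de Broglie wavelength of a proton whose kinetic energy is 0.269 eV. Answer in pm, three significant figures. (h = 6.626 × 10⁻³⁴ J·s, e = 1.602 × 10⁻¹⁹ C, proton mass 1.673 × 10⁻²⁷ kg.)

KE = 0.269 eV = 4.309 × 10⁻²⁰ J.
p = √(2mKE) = √(2 × 1.673 × 10⁻²⁷ × 4.309 × 10⁻²⁰) = 1.201 × 10⁻²³ kg·m/s.
λ = h/p = 6.626 × 10⁻³⁴ / 1.201 × 10⁻²³ = 5.52 × 10⁻¹¹ m = 55.2 pm.

λ = 55.2 pm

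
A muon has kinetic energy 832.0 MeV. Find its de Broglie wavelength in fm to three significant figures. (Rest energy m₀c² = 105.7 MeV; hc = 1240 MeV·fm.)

Total energy E = KE + m₀c² = 832.0 + 105.7 = 937.7 MeV.
(pc)² = E² − (m₀c²)² = (937.7)² − (105.7)² = 8.681 × 10⁵ MeV², so pc = 931.7 MeV.
λ = hc/(pc) = 1240 MeV·fm / 931.7 MeV = 1.33 fm.

λ = 1.33 fm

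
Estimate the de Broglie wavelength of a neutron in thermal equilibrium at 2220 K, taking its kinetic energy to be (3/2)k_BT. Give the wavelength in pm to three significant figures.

KE = (3/2)k_BT = 1.5 × 1.381 × 10⁻²³ × 2220 = 4.599 × 10⁻²⁰ J.
p = √(2mKE) = √(2 × 1.675 × 10⁻²⁷ × 4.599 × 10⁻²⁰) = 1.241 × 10⁻²³ kg·m/s.
λ = h/p = 5.34 × 10⁻¹¹ m = 53.4 pm.

λ = 53.4 pm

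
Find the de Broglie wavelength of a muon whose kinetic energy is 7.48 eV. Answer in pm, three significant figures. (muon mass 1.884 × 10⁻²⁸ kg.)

KE = 7.48 eV = 1.198 × 10⁻¹⁸ J.
p = √(2mKE) = √(2 × 1.884 × 10⁻²⁸ × 1.198 × 10⁻¹⁸) = 2.125 × 10⁻²³ kg·m/s.
λ = h/p = 6.626 × 10⁻³⁴ / 2.125 × 10⁻²³ = 3.12 × 10⁻¹¹ m = 31.2 pm.

λ = 31.2 pm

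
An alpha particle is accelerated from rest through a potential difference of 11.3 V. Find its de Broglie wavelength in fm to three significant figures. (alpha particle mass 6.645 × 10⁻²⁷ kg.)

KE = 2eV = 2 × 1.602 × 10⁻¹⁹ × 11.30 = 3.621 × 10⁻¹⁸ J.
p = √(2mKE) = √(2 × 6.645 × 10⁻²⁷ × 3.621 × 10⁻¹⁸) = 2.194 × 10⁻²² kg·m/s.
λ = h/p = 6.626 × 10⁻³⁴ / 2.194 × 10⁻²² = 3.02 × 10⁻¹² m = 3020 fm.

λ = 3020 fm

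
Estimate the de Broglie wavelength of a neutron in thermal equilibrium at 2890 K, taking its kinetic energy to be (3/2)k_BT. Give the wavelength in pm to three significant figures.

λ = 46.8 pm

KE = (3/2)k_BT = 1.5 × 1.381 × 10⁻²³ × 2890 = 5.987 × 10⁻²⁰ J.
p = √(2mKE) = √(2 × 1.675 × 10⁻²⁷ × 5.987 × 10⁻²⁰) = 1.416 × 10⁻²³ kg·m/s.
λ = h/p = 4.68 × 10⁻¹¹ m = 46.8 pm.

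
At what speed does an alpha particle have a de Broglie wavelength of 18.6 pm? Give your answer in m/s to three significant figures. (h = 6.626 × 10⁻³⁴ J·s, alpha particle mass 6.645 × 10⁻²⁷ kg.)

v = 5360 m/s

p = h/λ = 6.626 × 10⁻³⁴ / 1.860 × 10⁻¹¹ = 3.562 × 10⁻²³ kg·m/s.
v = p/m = 3.562 × 10⁻²³ / 6.645 × 10⁻²⁷ = 5.36 × 10³ m/s = 5360 m/s.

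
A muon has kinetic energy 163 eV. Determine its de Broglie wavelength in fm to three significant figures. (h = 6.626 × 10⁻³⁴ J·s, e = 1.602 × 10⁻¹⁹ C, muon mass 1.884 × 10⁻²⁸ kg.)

KE = 163 eV = 2.611 × 10⁻¹⁷ J.
p = √(2mKE) = √(2 × 1.884 × 10⁻²⁸ × 2.611 × 10⁻¹⁷) = 9.919 × 10⁻²³ kg·m/s.
λ = h/p = 6.626 × 10⁻³⁴ / 9.919 × 10⁻²³ = 6.68 × 10⁻¹² m = 6680 fm.

λ = 6680 fm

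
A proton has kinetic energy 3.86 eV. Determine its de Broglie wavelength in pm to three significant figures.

KE = 3.86 eV = 6.184 × 10⁻¹⁹ J.
p = √(2mKE) = √(2 × 1.673 × 10⁻²⁷ × 6.184 × 10⁻¹⁹) = 4.549 × 10⁻²³ kg·m/s.
λ = h/p = 6.626 × 10⁻³⁴ / 4.549 × 10⁻²³ = 1.46 × 10⁻¹¹ m = 14.6 pm.

λ = 14.6 pm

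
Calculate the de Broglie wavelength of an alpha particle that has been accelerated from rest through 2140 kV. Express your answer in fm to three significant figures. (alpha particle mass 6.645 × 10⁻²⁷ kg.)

KE = 2eV = 2 × 1.602 × 10⁻¹⁹ × 2.140 × 10⁶ = 6.857 × 10⁻¹³ J.
p = √(2mKE) = √(2 × 6.645 × 10⁻²⁷ × 6.857 × 10⁻¹³) = 9.546 × 10⁻²⁰ kg·m/s.
λ = h/p = 6.626 × 10⁻³⁴ / 9.546 × 10⁻²⁰ = 6.94 × 10⁻¹⁵ m = 6.94 fm.

λ = 6.94 fm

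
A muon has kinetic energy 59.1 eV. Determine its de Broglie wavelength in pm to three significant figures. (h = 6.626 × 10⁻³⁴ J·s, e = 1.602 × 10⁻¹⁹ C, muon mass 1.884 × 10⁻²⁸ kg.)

λ = 11.1 pm

KE = 59.1 eV = 9.468 × 10⁻¹⁸ J.
p = √(2mKE) = √(2 × 1.884 × 10⁻²⁸ × 9.468 × 10⁻¹⁸) = 5.973 × 10⁻²³ kg·m/s.
λ = h/p = 6.626 × 10⁻³⁴ / 5.973 × 10⁻²³ = 1.11 × 10⁻¹¹ m = 11.1 pm.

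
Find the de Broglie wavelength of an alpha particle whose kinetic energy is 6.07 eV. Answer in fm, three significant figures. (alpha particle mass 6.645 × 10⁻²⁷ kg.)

KE = 6.07 eV = 9.724 × 10⁻¹⁹ J.
p = √(2mKE) = √(2 × 6.645 × 10⁻²⁷ × 9.724 × 10⁻¹⁹) = 1.137 × 10⁻²² kg·m/s.
λ = h/p = 6.626 × 10⁻³⁴ / 1.137 × 10⁻²² = 5.83 × 10⁻¹² m = 5830 fm.

λ = 5830 fm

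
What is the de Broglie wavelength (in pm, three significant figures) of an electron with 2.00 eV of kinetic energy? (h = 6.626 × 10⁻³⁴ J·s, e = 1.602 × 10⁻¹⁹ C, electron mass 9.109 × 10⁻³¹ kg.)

KE = 2.00 eV = 3.204 × 10⁻¹⁹ J.
p = √(2mKE) = √(2 × 9.109 × 10⁻³¹ × 3.204 × 10⁻¹⁹) = 7.640 × 10⁻²⁵ kg·m/s.
λ = h/p = 6.626 × 10⁻³⁴ / 7.640 × 10⁻²⁵ = 8.67 × 10⁻¹⁰ m = 867 pm.

λ = 867 pm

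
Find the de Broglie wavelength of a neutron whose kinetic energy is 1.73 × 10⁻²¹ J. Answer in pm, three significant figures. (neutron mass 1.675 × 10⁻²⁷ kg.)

p = √(2mKE) = √(2 × 1.675 × 10⁻²⁷ × 1.730 × 10⁻²¹) = 2.407 × 10⁻²⁴ kg·m/s.
λ = h/p = 6.626 × 10⁻³⁴ / 2.407 × 10⁻²⁴ = 2.75 × 10⁻¹⁰ m = 275 pm.

λ = 275 pm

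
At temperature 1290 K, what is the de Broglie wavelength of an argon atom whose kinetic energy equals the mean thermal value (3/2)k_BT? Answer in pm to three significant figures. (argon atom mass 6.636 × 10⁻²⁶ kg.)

λ = 11.1 pm

KE = (3/2)k_BT = 1.5 × 1.381 × 10⁻²³ × 1290 = 2.672 × 10⁻²⁰ J.
p = √(2mKE) = √(2 × 6.636 × 10⁻²⁶ × 2.672 × 10⁻²⁰) = 5.955 × 10⁻²³ kg·m/s.
λ = h/p = 1.11 × 10⁻¹¹ m = 11.1 pm.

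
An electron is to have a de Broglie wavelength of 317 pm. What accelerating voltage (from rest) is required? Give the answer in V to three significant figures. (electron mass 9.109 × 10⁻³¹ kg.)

p = h/λ = 6.626 × 10⁻³⁴ / 3.170 × 10⁻¹⁰ = 2.090 × 10⁻²⁴ kg·m/s.
KE = p²/(2m) = 2.398 × 10⁻¹⁸ J.
V = KE/e = 2.398 × 10⁻¹⁸ / (1.602 × 10⁻¹⁹) = 15.0 V.

V = 15.0 V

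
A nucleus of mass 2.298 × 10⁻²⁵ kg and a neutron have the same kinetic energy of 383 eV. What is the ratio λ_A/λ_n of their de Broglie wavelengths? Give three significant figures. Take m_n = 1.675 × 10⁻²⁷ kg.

λ_A/λ_n = 0.0854

At fixed KE, p = √(2mKE) so λ = h/p ∝ 1/√m.
λ_A/λ_n = √(m_n/m_A) = √(1.675 × 10⁻²⁷/2.298 × 10⁻²⁵) = √(7.289 × 10⁻³) = 0.0854.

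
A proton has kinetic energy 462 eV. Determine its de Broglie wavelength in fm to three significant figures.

KE = 462 eV = 7.401 × 10⁻¹⁷ J.
p = √(2mKE) = √(2 × 1.673 × 10⁻²⁷ × 7.401 × 10⁻¹⁷) = 4.976 × 10⁻²² kg·m/s.
λ = h/p = 6.626 × 10⁻³⁴ / 4.976 × 10⁻²² = 1.33 × 10⁻¹² m = 1330 fm.

λ = 1330 fm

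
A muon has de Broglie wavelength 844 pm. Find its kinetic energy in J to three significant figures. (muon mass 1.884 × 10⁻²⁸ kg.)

KE = 1.64 × 10⁻²¹ J

p = h/λ = 6.626 × 10⁻³⁴ / 8.440 × 10⁻¹⁰ = 7.851 × 10⁻²⁵ kg·m/s.
KE = p²/(2m) = (7.851 × 10⁻²⁵)² / (2 × 1.884 × 10⁻²⁸) = 1.636 × 10⁻²¹ J = 1.64 × 10⁻²¹ J.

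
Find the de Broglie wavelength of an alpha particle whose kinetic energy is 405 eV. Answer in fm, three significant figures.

λ = 714 fm

KE = 405 eV = 6.488 × 10⁻¹⁷ J.
p = √(2mKE) = √(2 × 6.645 × 10⁻²⁷ × 6.488 × 10⁻¹⁷) = 9.286 × 10⁻²² kg·m/s.
λ = h/p = 6.626 × 10⁻³⁴ / 9.286 × 10⁻²² = 7.14 × 10⁻¹³ m = 714 fm.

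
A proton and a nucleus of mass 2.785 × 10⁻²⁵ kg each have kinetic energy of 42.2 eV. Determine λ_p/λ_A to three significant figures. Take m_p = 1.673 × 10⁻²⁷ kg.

λ_p/λ_A = 12.9

At fixed KE, p = √(2mKE) so λ = h/p ∝ 1/√m.
λ_p/λ_A = √(m_A/m_p) = √(2.785 × 10⁻²⁵/1.673 × 10⁻²⁷) = √(166.5) = 12.9.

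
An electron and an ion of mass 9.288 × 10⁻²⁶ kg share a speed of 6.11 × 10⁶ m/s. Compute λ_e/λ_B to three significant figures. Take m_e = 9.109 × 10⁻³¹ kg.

λ_e/λ_B = 1.02 × 10⁵

At fixed v, p = mv so λ = h/(mv) ∝ 1/m.
λ_e/λ_B = m_B/m_e = 9.288 × 10⁻²⁶/9.109 × 10⁻³¹ = 1.02 × 10⁵.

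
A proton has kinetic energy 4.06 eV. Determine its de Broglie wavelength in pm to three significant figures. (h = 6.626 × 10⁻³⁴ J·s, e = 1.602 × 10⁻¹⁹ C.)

KE = 4.06 eV = 6.504 × 10⁻¹⁹ J.
p = √(2mKE) = √(2 × 1.673 × 10⁻²⁷ × 6.504 × 10⁻¹⁹) = 4.665 × 10⁻²³ kg·m/s.
λ = h/p = 6.626 × 10⁻³⁴ / 4.665 × 10⁻²³ = 1.42 × 10⁻¹¹ m = 14.2 pm.

λ = 14.2 pm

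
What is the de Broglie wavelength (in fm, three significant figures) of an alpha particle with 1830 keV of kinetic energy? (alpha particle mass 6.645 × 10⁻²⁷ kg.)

λ = 10.6 fm

KE = 1830 keV = 2.932 × 10⁻¹³ J.
p = √(2mKE) = √(2 × 6.645 × 10⁻²⁷ × 2.932 × 10⁻¹³) = 6.242 × 10⁻²⁰ kg·m/s.
λ = h/p = 6.626 × 10⁻³⁴ / 6.242 × 10⁻²⁰ = 1.06 × 10⁻¹⁴ m = 10.6 fm.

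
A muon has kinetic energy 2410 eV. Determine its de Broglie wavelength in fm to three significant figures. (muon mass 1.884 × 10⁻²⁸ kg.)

KE = 2410 eV = 3.861 × 10⁻¹⁶ J.
p = √(2mKE) = √(2 × 1.884 × 10⁻²⁸ × 3.861 × 10⁻¹⁶) = 3.814 × 10⁻²² kg·m/s.
λ = h/p = 6.626 × 10⁻³⁴ / 3.814 × 10⁻²² = 1.74 × 10⁻¹² m = 1740 fm.

λ = 1740 fm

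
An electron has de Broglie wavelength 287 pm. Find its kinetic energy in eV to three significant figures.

p = h/λ = 6.626 × 10⁻³⁴ / 2.870 × 10⁻¹⁰ = 2.309 × 10⁻²⁴ kg·m/s.
KE = p²/(2m) = (2.309 × 10⁻²⁴)² / (2 × 9.109 × 10⁻³¹) = 2.926 × 10⁻¹⁸ J = 18.3 eV.

KE = 18.3 eV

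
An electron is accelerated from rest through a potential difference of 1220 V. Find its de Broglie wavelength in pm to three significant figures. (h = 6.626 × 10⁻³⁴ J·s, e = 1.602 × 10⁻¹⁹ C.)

KE = eV = 1.602 × 10⁻¹⁹ × 1220 = 1.954 × 10⁻¹⁶ J.
p = √(2mKE) = √(2 × 9.109 × 10⁻³¹ × 1.954 × 10⁻¹⁶) = 1.887 × 10⁻²³ kg·m/s.
λ = h/p = 6.626 × 10⁻³⁴ / 1.887 × 10⁻²³ = 3.51 × 10⁻¹¹ m = 35.1 pm.

λ = 35.1 pm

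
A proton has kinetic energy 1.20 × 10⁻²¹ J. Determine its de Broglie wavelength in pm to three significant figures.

p = √(2mKE) = √(2 × 1.673 × 10⁻²⁷ × 1.200 × 10⁻²¹) = 2.004 × 10⁻²⁴ kg·m/s.
λ = h/p = 6.626 × 10⁻³⁴ / 2.004 × 10⁻²⁴ = 3.31 × 10⁻¹⁰ m = 331 pm.

λ = 331 pm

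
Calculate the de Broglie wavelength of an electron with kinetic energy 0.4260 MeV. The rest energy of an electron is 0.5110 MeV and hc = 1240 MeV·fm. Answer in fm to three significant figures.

λ = 1580 fm

Total energy E = KE + m₀c² = 0.4260 + 0.5110 = 0.9370 MeV.
(pc)² = E² − (m₀c²)² = (0.9370)² − (0.5110)² = 0.6168 MeV², so pc = 0.7854 MeV.
λ = hc/(pc) = 1240 MeV·fm / 0.7854 MeV = 1580 fm.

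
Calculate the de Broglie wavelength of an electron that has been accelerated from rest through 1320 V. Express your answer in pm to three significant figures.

KE = eV = 1.602 × 10⁻¹⁹ × 1320 = 2.115 × 10⁻¹⁶ J.
p = √(2mKE) = √(2 × 9.109 × 10⁻³¹ × 2.115 × 10⁻¹⁶) = 1.963 × 10⁻²³ kg·m/s.
λ = h/p = 6.626 × 10⁻³⁴ / 1.963 × 10⁻²³ = 3.38 × 10⁻¹¹ m = 33.8 pm.

λ = 33.8 pm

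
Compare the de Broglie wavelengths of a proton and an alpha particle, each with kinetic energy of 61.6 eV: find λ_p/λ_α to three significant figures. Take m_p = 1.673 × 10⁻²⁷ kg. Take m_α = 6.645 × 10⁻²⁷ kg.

At fixed KE, p = √(2mKE) so λ = h/p ∝ 1/√m.
λ_p/λ_α = √(m_α/m_p) = √(6.645 × 10⁻²⁷/1.673 × 10⁻²⁷) = √(3.972) = 1.99.

λ_p/λ_α = 1.99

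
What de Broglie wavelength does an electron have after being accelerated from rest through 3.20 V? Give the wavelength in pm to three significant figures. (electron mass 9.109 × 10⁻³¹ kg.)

λ = 686 pm

KE = eV = 1.602 × 10⁻¹⁹ × 3.200 = 5.126 × 10⁻¹⁹ J.
p = √(2mKE) = √(2 × 9.109 × 10⁻³¹ × 5.126 × 10⁻¹⁹) = 9.664 × 10⁻²⁵ kg·m/s.
λ = h/p = 6.626 × 10⁻³⁴ / 9.664 × 10⁻²⁵ = 6.86 × 10⁻¹⁰ m = 686 pm.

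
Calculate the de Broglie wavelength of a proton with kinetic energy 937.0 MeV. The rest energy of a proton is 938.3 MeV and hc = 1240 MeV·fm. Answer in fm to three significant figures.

λ = 0.764 fm

Total energy E = KE + m₀c² = 937.0 + 938.3 = 1875.3 MeV.
(pc)² = E² − (m₀c²)² = (1875.3)² − (938.3)² = 2.636 × 10⁶ MeV², so pc = 1624 MeV.
λ = hc/(pc) = 1240 MeV·fm / 1624 MeV = 0.764 fm.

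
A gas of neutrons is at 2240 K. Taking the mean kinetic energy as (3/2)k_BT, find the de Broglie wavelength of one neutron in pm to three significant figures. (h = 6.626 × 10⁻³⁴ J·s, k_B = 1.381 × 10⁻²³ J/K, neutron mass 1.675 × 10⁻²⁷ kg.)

KE = (3/2)k_BT = 1.5 × 1.381 × 10⁻²³ × 2240 = 4.640 × 10⁻²⁰ J.
p = √(2mKE) = √(2 × 1.675 × 10⁻²⁷ × 4.640 × 10⁻²⁰) = 1.247 × 10⁻²³ kg·m/s.
λ = h/p = 5.31 × 10⁻¹¹ m = 53.1 pm.

λ = 53.1 pm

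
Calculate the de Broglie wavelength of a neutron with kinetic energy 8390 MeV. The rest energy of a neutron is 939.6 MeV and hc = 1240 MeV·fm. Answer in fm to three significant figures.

Total energy E = KE + m₀c² = 8390 + 939.6 = 9329.6 MeV.
(pc)² = E² − (m₀c²)² = (9329.6)² − (939.6)² = 8.616 × 10⁷ MeV², so pc = 9282 MeV.
λ = hc/(pc) = 1240 MeV·fm / 9282 MeV = 0.134 fm.

λ = 0.134 fm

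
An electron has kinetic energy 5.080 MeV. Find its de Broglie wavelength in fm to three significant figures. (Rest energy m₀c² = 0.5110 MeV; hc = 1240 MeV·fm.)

λ = 223 fm

Total energy E = KE + m₀c² = 5.080 + 0.5110 = 5.5910 MeV.
(pc)² = E² − (m₀c²)² = (5.5910)² − (0.5110)² = 31.00 MeV², so pc = 5.568 MeV.
λ = hc/(pc) = 1240 MeV·fm / 5.568 MeV = 223 fm.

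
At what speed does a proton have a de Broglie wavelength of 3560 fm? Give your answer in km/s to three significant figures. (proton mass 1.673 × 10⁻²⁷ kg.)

p = h/λ = 6.626 × 10⁻³⁴ / 3.560 × 10⁻¹² = 1.861 × 10⁻²² kg·m/s.
v = p/m = 1.861 × 10⁻²² / 1.673 × 10⁻²⁷ = 1.11 × 10⁵ m/s = 111 km/s.

v = 111 km/s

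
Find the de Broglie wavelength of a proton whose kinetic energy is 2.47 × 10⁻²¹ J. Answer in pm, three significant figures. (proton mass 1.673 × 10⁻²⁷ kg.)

p = √(2mKE) = √(2 × 1.673 × 10⁻²⁷ × 2.470 × 10⁻²¹) = 2.875 × 10⁻²⁴ kg·m/s.
λ = h/p = 6.626 × 10⁻³⁴ / 2.875 × 10⁻²⁴ = 2.30 × 10⁻¹⁰ m = 230 pm.

λ = 230 pm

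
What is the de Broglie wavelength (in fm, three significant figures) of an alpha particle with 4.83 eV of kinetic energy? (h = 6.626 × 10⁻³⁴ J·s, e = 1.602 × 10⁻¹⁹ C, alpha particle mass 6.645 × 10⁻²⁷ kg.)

KE = 4.83 eV = 7.738 × 10⁻¹⁹ J.
p = √(2mKE) = √(2 × 6.645 × 10⁻²⁷ × 7.738 × 10⁻¹⁹) = 1.014 × 10⁻²² kg·m/s.
λ = h/p = 6.626 × 10⁻³⁴ / 1.014 × 10⁻²² = 6.53 × 10⁻¹² m = 6530 fm.

λ = 6530 fm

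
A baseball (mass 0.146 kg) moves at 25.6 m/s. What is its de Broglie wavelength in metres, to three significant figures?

p = mv = 0.146 × 25.6 = 3.738 kg·m/s.
λ = h/p = 6.626 × 10⁻³⁴ / 3.738 = 1.77 × 10⁻³⁴ m.

λ = 1.77 × 10⁻³⁴ m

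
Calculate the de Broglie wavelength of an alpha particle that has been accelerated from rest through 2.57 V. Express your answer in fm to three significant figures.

KE = 2eV = 2 × 1.602 × 10⁻¹⁹ × 2.570 = 8.234 × 10⁻¹⁹ J.
p = √(2mKE) = √(2 × 6.645 × 10⁻²⁷ × 8.234 × 10⁻¹⁹) = 1.046 × 10⁻²² kg·m/s.
λ = h/p = 6.626 × 10⁻³⁴ / 1.046 × 10⁻²² = 6.33 × 10⁻¹² m = 6330 fm.

λ = 6330 fm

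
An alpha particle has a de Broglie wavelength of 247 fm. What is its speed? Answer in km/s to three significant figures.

v = 404 km/s

p = h/λ = 6.626 × 10⁻³⁴ / 2.470 × 10⁻¹³ = 2.683 × 10⁻²¹ kg·m/s.
v = p/m = 2.683 × 10⁻²¹ / 6.645 × 10⁻²⁷ = 4.04 × 10⁵ m/s = 404 km/s.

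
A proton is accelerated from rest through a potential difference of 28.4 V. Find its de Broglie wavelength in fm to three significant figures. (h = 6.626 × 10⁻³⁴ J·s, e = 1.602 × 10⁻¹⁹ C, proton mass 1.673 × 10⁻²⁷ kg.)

KE = eV = 1.602 × 10⁻¹⁹ × 28.40 = 4.550 × 10⁻¹⁸ J.
p = √(2mKE) = √(2 × 1.673 × 10⁻²⁷ × 4.550 × 10⁻¹⁸) = 1.234 × 10⁻²² kg·m/s.
λ = h/p = 6.626 × 10⁻³⁴ / 1.234 × 10⁻²² = 5.37 × 10⁻¹² m = 5370 fm.

λ = 5370 fm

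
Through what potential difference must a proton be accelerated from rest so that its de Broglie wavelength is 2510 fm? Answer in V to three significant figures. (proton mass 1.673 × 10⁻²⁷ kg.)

p = h/λ = 6.626 × 10⁻³⁴ / 2.510 × 10⁻¹² = 2.640 × 10⁻²² kg·m/s.
KE = p²/(2m) = 2.083 × 10⁻¹⁷ J.
V = KE/e = 2.083 × 10⁻¹⁷ / (1.602 × 10⁻¹⁹) = 130 V.

V = 130 V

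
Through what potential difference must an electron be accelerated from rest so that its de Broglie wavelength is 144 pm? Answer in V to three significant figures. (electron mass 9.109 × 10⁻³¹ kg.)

p = h/λ = 6.626 × 10⁻³⁴ / 1.440 × 10⁻¹⁰ = 4.601 × 10⁻²⁴ kg·m/s.
KE = p²/(2m) = 1.162 × 10⁻¹⁷ J.
V = KE/e = 1.162 × 10⁻¹⁷ / (1.602 × 10⁻¹⁹) = 72.5 V.

V = 72.5 V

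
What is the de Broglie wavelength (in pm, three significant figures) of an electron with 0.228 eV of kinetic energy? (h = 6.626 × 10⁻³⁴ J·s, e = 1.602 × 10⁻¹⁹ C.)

λ = 2570 pm

KE = 0.228 eV = 3.653 × 10⁻²⁰ J.
p = √(2mKE) = √(2 × 9.109 × 10⁻³¹ × 3.653 × 10⁻²⁰) = 2.580 × 10⁻²⁵ kg·m/s.
λ = h/p = 6.626 × 10⁻³⁴ / 2.580 × 10⁻²⁵ = 2.57 × 10⁻⁹ m = 2570 pm.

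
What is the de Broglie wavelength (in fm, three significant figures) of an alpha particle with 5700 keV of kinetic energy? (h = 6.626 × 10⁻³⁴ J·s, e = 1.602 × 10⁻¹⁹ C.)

KE = 5700 keV = 9.131 × 10⁻¹³ J.
p = √(2mKE) = √(2 × 6.645 × 10⁻²⁷ × 9.131 × 10⁻¹³) = 1.102 × 10⁻¹⁹ kg·m/s.
λ = h/p = 6.626 × 10⁻³⁴ / 1.102 × 10⁻¹⁹ = 6.01 × 10⁻¹⁵ m = 6.01 fm.

λ = 6.01 fm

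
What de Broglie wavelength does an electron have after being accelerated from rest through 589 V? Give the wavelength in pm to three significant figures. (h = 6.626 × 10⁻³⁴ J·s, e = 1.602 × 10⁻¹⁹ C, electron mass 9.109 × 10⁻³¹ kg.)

λ = 50.5 pm

KE = eV = 1.602 × 10⁻¹⁹ × 589.0 = 9.436 × 10⁻¹⁷ J.
p = √(2mKE) = √(2 × 9.109 × 10⁻³¹ × 9.436 × 10⁻¹⁷) = 1.311 × 10⁻²³ kg·m/s.
λ = h/p = 6.626 × 10⁻³⁴ / 1.311 × 10⁻²³ = 5.05 × 10⁻¹¹ m = 50.5 pm.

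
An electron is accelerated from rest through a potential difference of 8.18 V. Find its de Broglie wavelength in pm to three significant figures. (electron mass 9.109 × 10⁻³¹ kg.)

KE = eV = 1.602 × 10⁻¹⁹ × 8.180 = 1.310 × 10⁻¹⁸ J.
p = √(2mKE) = √(2 × 9.109 × 10⁻³¹ × 1.310 × 10⁻¹⁸) = 1.545 × 10⁻²⁴ kg·m/s.
λ = h/p = 6.626 × 10⁻³⁴ / 1.545 × 10⁻²⁴ = 4.29 × 10⁻¹⁰ m = 429 pm.

λ = 429 pm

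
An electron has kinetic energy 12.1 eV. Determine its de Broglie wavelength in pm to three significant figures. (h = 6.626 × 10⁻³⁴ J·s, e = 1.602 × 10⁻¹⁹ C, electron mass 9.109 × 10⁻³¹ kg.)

λ = 353 pm

KE = 12.1 eV = 1.938 × 10⁻¹⁸ J.
p = √(2mKE) = √(2 × 9.109 × 10⁻³¹ × 1.938 × 10⁻¹⁸) = 1.879 × 10⁻²⁴ kg·m/s.
λ = h/p = 6.626 × 10⁻³⁴ / 1.879 × 10⁻²⁴ = 3.53 × 10⁻¹⁰ m = 353 pm.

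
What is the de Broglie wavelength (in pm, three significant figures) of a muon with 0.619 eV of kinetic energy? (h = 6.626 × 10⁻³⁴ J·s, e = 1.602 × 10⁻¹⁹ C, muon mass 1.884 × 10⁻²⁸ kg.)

λ = 108 pm

KE = 0.619 eV = 9.916 × 10⁻²⁰ J.
p = √(2mKE) = √(2 × 1.884 × 10⁻²⁸ × 9.916 × 10⁻²⁰) = 6.113 × 10⁻²⁴ kg·m/s.
λ = h/p = 6.626 × 10⁻³⁴ / 6.113 × 10⁻²⁴ = 1.08 × 10⁻¹⁰ m = 108 pm.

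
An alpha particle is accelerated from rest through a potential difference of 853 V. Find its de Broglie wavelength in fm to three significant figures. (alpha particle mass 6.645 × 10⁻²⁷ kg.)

KE = 2eV = 2 × 1.602 × 10⁻¹⁹ × 853.0 = 2.733 × 10⁻¹⁶ J.
p = √(2mKE) = √(2 × 6.645 × 10⁻²⁷ × 2.733 × 10⁻¹⁶) = 1.906 × 10⁻²¹ kg·m/s.
λ = h/p = 6.626 × 10⁻³⁴ / 1.906 × 10⁻²¹ = 3.48 × 10⁻¹³ m = 348 fm.

λ = 348 fm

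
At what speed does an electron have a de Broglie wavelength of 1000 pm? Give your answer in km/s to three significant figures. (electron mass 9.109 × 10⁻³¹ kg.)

v = 727 km/s

p = h/λ = 6.626 × 10⁻³⁴ / 1.000 × 10⁻⁹ = 6.626 × 10⁻²⁵ kg·m/s.
v = p/m = 6.626 × 10⁻²⁵ / 9.109 × 10⁻³¹ = 7.27 × 10⁵ m/s = 727 km/s.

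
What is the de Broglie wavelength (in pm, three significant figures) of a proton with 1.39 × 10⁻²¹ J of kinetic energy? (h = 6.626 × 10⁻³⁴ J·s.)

λ = 307 pm

p = √(2mKE) = √(2 × 1.673 × 10⁻²⁷ × 1.390 × 10⁻²¹) = 2.157 × 10⁻²⁴ kg·m/s.
λ = h/p = 6.626 × 10⁻³⁴ / 2.157 × 10⁻²⁴ = 3.07 × 10⁻¹⁰ m = 307 pm.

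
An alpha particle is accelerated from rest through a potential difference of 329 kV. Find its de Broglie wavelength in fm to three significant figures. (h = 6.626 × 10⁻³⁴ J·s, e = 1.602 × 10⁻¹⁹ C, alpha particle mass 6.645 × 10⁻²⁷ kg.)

λ = 17.7 fm

KE = 2eV = 2 × 1.602 × 10⁻¹⁹ × 3.290 × 10⁵ = 1.054 × 10⁻¹³ J.
p = √(2mKE) = √(2 × 6.645 × 10⁻²⁷ × 1.054 × 10⁻¹³) = 3.743 × 10⁻²⁰ kg·m/s.
λ = h/p = 6.626 × 10⁻³⁴ / 3.743 × 10⁻²⁰ = 1.77 × 10⁻¹⁴ m = 17.7 fm.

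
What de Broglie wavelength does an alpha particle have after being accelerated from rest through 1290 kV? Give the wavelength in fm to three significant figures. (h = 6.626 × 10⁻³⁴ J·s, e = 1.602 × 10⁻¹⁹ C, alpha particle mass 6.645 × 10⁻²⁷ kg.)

KE = 2eV = 2 × 1.602 × 10⁻¹⁹ × 1.290 × 10⁶ = 4.133 × 10⁻¹³ J.
p = √(2mKE) = √(2 × 6.645 × 10⁻²⁷ × 4.133 × 10⁻¹³) = 7.411 × 10⁻²⁰ kg·m/s.
λ = h/p = 6.626 × 10⁻³⁴ / 7.411 × 10⁻²⁰ = 8.94 × 10⁻¹⁵ m = 8.94 fm.

λ = 8.94 fm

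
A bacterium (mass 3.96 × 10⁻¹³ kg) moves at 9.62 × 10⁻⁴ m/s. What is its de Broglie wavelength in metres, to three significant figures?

p = mv = 3.96 × 10⁻¹³ × 9.62 × 10⁻⁴ = 3.810 × 10⁻¹⁶ kg·m/s.
λ = h/p = 6.626 × 10⁻³⁴ / 3.810 × 10⁻¹⁶ = 1.74 × 10⁻¹⁸ m.

λ = 1.74 × 10⁻¹⁸ m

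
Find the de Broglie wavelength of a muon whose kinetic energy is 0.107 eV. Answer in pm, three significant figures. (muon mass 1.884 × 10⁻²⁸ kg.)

λ = 261 pm

KE = 0.107 eV = 1.714 × 10⁻²⁰ J.
p = √(2mKE) = √(2 × 1.884 × 10⁻²⁸ × 1.714 × 10⁻²⁰) = 2.541 × 10⁻²⁴ kg·m/s.
λ = h/p = 6.626 × 10⁻³⁴ / 2.541 × 10⁻²⁴ = 2.61 × 10⁻¹⁰ m = 261 pm.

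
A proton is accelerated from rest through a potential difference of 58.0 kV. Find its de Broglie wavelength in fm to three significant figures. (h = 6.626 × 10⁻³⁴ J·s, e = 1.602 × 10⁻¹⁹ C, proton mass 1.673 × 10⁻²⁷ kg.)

KE = eV = 1.602 × 10⁻¹⁹ × 5.800 × 10⁴ = 9.292 × 10⁻¹⁵ J.
p = √(2mKE) = √(2 × 1.673 × 10⁻²⁷ × 9.292 × 10⁻¹⁵) = 5.576 × 10⁻²¹ kg·m/s.
λ = h/p = 6.626 × 10⁻³⁴ / 5.576 × 10⁻²¹ = 1.19 × 10⁻¹³ m = 119 fm.

λ = 119 fm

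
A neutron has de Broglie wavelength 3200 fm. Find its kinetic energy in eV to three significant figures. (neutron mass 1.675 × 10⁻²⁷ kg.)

p = h/λ = 6.626 × 10⁻³⁴ / 3.200 × 10⁻¹² = 2.071 × 10⁻²² kg·m/s.
KE = p²/(2m) = (2.071 × 10⁻²²)² / (2 × 1.675 × 10⁻²⁷) = 1.280 × 10⁻¹⁷ J = 79.9 eV.

KE = 79.9 eV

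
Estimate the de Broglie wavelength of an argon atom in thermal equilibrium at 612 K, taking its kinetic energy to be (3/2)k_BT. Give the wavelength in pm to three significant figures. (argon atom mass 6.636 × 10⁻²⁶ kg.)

λ = 16.2 pm

KE = (3/2)k_BT = 1.5 × 1.381 × 10⁻²³ × 612 = 1.268 × 10⁻²⁰ J.
p = √(2mKE) = √(2 × 6.636 × 10⁻²⁶ × 1.268 × 10⁻²⁰) = 4.102 × 10⁻²³ kg·m/s.
λ = h/p = 1.62 × 10⁻¹¹ m = 16.2 pm.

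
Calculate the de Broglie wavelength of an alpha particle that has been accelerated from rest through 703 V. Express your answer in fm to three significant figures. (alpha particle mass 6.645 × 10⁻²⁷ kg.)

KE = 2eV = 2 × 1.602 × 10⁻¹⁹ × 703.0 = 2.252 × 10⁻¹⁶ J.
p = √(2mKE) = √(2 × 6.645 × 10⁻²⁷ × 2.252 × 10⁻¹⁶) = 1.730 × 10⁻²¹ kg·m/s.
λ = h/p = 6.626 × 10⁻³⁴ / 1.730 × 10⁻²¹ = 3.83 × 10⁻¹³ m = 383 fm.

λ = 383 fm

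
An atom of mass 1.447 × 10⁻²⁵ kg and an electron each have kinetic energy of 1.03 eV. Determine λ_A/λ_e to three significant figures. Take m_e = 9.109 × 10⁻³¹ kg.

At fixed KE, p = √(2mKE) so λ = h/p ∝ 1/√m.
λ_A/λ_e = √(m_e/m_A) = √(9.109 × 10⁻³¹/1.447 × 10⁻²⁵) = √(6.295 × 10⁻⁶) = 2.51 × 10⁻³.

λ_A/λ_e = 2.51 × 10⁻³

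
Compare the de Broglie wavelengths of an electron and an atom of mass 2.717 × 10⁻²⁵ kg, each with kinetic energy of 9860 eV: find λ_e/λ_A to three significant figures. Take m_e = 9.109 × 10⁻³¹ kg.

At fixed KE, p = √(2mKE) so λ = h/p ∝ 1/√m.
λ_e/λ_A = √(m_A/m_e) = √(2.717 × 10⁻²⁵/9.109 × 10⁻³¹) = √(2.983 × 10⁵) = 546.

λ_e/λ_A = 546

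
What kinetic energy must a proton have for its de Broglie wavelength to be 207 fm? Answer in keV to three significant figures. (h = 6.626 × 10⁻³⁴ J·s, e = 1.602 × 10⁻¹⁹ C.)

p = h/λ = 6.626 × 10⁻³⁴ / 2.070 × 10⁻¹³ = 3.201 × 10⁻²¹ kg·m/s.
KE = p²/(2m) = (3.201 × 10⁻²¹)² / (2 × 1.673 × 10⁻²⁷) = 3.062 × 10⁻¹⁵ J = 19.1 keV.

KE = 19.1 keV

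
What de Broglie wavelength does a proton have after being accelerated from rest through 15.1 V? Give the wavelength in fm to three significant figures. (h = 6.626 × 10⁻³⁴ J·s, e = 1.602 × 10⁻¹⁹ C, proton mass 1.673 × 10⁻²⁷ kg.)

KE = eV = 1.602 × 10⁻¹⁹ × 15.10 = 2.419 × 10⁻¹⁸ J.
p = √(2mKE) = √(2 × 1.673 × 10⁻²⁷ × 2.419 × 10⁻¹⁸) = 8.997 × 10⁻²³ kg·m/s.
λ = h/p = 6.626 × 10⁻³⁴ / 8.997 × 10⁻²³ = 7.36 × 10⁻¹² m = 7360 fm.

λ = 7360 fm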